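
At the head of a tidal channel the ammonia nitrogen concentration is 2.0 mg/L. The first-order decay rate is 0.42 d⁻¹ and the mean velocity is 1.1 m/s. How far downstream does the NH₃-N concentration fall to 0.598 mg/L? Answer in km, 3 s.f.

From C = C₀·e^(−kt), t = ln(C₀/C)/k = ln(2.0/0.598)/0.42 = 1.207/0.42 = 2.875 d.
Distance = v·t = 1.1 m/s × 2.484e+05 s = 2.732e+05 m = 273.2 km.

273 km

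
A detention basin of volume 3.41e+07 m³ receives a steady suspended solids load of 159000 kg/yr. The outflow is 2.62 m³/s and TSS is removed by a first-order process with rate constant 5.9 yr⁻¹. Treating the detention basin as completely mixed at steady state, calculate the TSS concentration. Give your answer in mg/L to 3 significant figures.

Outflow Q = 2.62 m³/s × 3.156e+07 s/yr = 8.268e+07 m³/yr.
Steady-state CSTR mass balance: W = Q·C + k·V·C, so C = W/(Q + kV).
Q + kV = 8.268e+07 + 5.9·3.41e+07 = 2.839e+08 m³/yr.
C = 159000/2.839e+08 = 0.0005601 kg/m³ = 0.5601 mg/L.

0.560 mg/L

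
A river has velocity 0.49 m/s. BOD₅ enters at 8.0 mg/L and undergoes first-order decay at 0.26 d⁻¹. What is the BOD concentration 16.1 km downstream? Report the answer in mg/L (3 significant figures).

7.25 mg/L

Travel time t = 16.1 km / 0.49 m/s = 1.61e+04/0.49 = 3.286e+04 s = 0.3803 d.
First-order decay: C = 8.0·exp(−0.26·0.3803) = 8.0·0.9059 = 7.247 mg/L.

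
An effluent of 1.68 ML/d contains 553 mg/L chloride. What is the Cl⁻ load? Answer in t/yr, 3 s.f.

339 t/yr

1.68 ML/d = 0.01944 m³/s.
Mass flux = Q·C = 0.01944 m³/s × 553 g/m³ = 10.75 g/s.
= 10.75 g/s × 31.56 = 339.3 t/yr.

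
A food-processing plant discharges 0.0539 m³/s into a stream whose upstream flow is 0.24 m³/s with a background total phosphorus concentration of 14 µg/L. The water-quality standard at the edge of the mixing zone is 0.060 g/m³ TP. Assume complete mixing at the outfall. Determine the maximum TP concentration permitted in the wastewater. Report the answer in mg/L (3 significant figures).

14 µg/L = 0.014 mg/L.
Mass balance: 0.06·0.2939 = 0.0539·Cₑ + 0.24·0.014.
Cₑ = (0.01763 − 0.00336) / 0.0539 = 0.2648 mg/L.

0.265 mg/L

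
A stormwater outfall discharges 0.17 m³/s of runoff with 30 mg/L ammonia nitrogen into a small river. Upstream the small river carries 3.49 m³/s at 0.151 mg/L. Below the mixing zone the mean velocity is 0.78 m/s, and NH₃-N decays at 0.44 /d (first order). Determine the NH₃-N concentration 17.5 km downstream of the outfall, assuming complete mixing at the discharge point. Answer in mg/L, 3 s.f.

1.37 mg/L

After complete mixing, C₀ = (0.17·30 + 3.49·0.151) / 3.66 = 1.537 mg/L.
Travel time t = 1.75e+04 m / 0.78 m/s = 2.244e+04 s = 0.2597 d.
C = 1.537·exp(−0.44·0.2597) = 1.537·0.892 = 1.371 mg/L.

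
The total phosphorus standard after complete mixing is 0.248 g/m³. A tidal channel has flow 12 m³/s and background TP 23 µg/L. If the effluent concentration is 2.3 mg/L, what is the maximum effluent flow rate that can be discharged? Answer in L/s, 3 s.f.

1320 L/s

23 µg/L = 0.023 mg/L.
Mass balance at complete mixing: C_std·(Q_w + Q_r) = Q_w·C_e + Q_r·C_b.
Rearranging, Q_w = Q_r·(C_std − C_b)/(C_e − C_std) = 12·(0.248 − 0.023) / (2.3 − 0.248) = 1.316 m³/s.
= 1316 L/s.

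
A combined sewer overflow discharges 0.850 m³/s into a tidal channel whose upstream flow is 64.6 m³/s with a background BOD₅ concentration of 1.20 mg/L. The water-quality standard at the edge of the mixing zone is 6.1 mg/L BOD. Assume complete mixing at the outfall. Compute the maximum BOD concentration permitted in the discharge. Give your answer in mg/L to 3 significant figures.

Mass balance: 6.1·65.45 = 0.85·Cₑ + 64.6·1.2.
Cₑ = (399.2 − 77.52) / 0.85 = 378.5 mg/L.

378 mg/L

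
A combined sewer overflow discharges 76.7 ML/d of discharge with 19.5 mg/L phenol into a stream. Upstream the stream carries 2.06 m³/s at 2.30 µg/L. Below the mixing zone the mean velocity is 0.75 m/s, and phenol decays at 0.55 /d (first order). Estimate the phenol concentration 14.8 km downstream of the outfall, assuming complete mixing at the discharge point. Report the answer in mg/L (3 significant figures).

5.18 mg/L

76.7 ML/d = 0.8877 m³/s.
2.30 µg/L = 0.0023 mg/L.
After complete mixing, C₀ = (0.8877·19.5 + 2.06·0.0023) / 2.948 = 5.874 mg/L.
Travel time t = 1.48e+04 m / 0.75 m/s = 1.973e+04 s = 0.2284 d.
C = 5.874·exp(−0.55·0.2284) = 5.874·0.882 = 5.181 mg/L.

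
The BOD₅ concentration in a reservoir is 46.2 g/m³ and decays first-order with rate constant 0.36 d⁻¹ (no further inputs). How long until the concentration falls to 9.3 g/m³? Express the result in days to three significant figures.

t = ln(C₀/C)/k = ln(46.2/9.3)/0.36 = 1.603/0.36 = 4.453 d.

4.45 d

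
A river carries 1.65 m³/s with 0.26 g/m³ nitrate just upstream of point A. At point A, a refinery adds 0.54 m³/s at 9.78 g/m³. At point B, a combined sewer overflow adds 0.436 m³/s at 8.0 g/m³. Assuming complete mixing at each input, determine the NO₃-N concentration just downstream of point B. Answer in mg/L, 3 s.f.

3.50 mg/L

After input A: C = (1.65·0.26 + 0.54·9.78) / 2.19 = 2.607 mg/L.
After input B: C = (2.19·2.607 + 0.436·8) / 2.626 = 3.503 mg/L.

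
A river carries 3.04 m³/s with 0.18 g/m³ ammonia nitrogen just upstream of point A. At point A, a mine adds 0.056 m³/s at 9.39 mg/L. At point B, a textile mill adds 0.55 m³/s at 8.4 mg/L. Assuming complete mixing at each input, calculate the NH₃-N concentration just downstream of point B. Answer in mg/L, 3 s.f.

After input A: C = (3.04·0.18 + 0.056·9.39) / 3.096 = 0.3466 mg/L.
After input B: C = (3.096·0.3466 + 0.55·8.4) / 3.646 = 1.561 mg/L.

1.56 mg/L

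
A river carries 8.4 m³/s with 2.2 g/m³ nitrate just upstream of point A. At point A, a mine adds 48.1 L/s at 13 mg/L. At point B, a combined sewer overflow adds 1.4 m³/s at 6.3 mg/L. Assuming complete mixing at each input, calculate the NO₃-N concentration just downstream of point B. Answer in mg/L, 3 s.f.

2.84 mg/L

48.1 L/s = 0.0481 m³/s.
After input A: C = (8.4·2.2 + 0.0481·13) / 8.448 = 2.261 mg/L.
After input B: C = (8.448·2.261 + 1.4·6.3) / 9.848 = 2.836 mg/L.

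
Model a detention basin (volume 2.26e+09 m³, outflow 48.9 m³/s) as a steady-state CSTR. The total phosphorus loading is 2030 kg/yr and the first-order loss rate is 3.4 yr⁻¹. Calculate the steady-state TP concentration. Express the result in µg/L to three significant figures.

0.220 µg/L

Outflow Q = 48.9 m³/s × 3.156e+07 s/yr = 1.543e+09 m³/yr.
Steady-state CSTR mass balance: W = Q·C + k·V·C, so C = W/(Q + kV).
Q + kV = 1.543e+09 + 3.4·2.26e+09 = 9.227e+09 m³/yr.
C = 2030/9.227e+09 = 2.2e-07 kg/m³ = 0.00022 mg/L = 0.22 µg/L.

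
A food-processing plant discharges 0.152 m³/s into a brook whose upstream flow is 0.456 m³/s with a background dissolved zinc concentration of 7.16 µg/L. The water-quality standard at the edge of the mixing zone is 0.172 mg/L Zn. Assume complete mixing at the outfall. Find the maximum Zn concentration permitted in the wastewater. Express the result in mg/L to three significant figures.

0.667 mg/L

7.16 µg/L = 0.00716 mg/L.
Mass balance: 0.172·0.608 = 0.152·Cₑ + 0.456·0.00716.
Cₑ = (0.1046 − 0.003265) / 0.152 = 0.6665 mg/L.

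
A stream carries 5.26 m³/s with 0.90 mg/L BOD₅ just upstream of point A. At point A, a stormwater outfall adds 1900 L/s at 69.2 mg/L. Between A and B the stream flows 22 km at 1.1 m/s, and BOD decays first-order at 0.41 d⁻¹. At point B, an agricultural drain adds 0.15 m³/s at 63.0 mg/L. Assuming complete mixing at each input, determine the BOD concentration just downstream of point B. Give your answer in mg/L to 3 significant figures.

18.2 mg/L

1900 L/s = 1.9 m³/s.
After input A: C = (5.26·0.9 + 1.9·69.2) / 7.16 = 19.02 mg/L.
Over the 22 km reach to input B (t = 2e+04 s = 0.2315 d), decay gives C = 19.02·exp(−0.41·0.2315) = 17.3 mg/L.
After input B: C = (7.16·17.3 + 0.15·63) / 7.31 = 18.24 mg/L.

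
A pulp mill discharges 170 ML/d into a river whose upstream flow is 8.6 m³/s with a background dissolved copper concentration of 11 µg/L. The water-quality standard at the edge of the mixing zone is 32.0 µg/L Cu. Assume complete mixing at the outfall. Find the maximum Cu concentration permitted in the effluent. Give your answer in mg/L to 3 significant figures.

170 ML/d = 1.968 m³/s.
11 µg/L = 0.011 mg/L.
32.0 µg/L = 0.032 mg/L.
Mass balance: 0.032·10.57 = 1.968·Cₑ + 8.6·0.011.
Cₑ = (0.3382 − 0.0946) / 1.968 = 0.1238 mg/L.

0.124 mg/L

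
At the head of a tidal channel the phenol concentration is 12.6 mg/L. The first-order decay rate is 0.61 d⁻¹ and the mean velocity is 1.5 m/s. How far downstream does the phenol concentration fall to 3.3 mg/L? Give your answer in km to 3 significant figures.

285 km

From C = C₀·e^(−kt), t = ln(C₀/C)/k = ln(12.6/3.3)/0.61 = 1.34/0.61 = 2.196 d.
Distance = v·t = 1.5 m/s × 1.898e+05 s = 2.846e+05 m = 284.6 km.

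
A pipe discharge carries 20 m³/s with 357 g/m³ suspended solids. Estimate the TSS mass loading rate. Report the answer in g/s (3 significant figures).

7140 g/s

Mass flux = Q·C = 20 m³/s × 357 g/m³ = 7140 g/s.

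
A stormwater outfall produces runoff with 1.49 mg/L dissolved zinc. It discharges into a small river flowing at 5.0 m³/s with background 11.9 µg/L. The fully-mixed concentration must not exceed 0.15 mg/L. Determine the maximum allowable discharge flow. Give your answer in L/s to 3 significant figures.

11.9 µg/L = 0.0119 mg/L.
Mass balance at complete mixing: C_std·(Q_w + Q_r) = Q_w·C_e + Q_r·C_b.
Rearranging, Q_w = Q_r·(C_std − C_b)/(C_e − C_std) = 5.0·(0.15 − 0.0119) / (1.49 − 0.15) = 0.5153 m³/s.
= 515.3 L/s.

515 L/s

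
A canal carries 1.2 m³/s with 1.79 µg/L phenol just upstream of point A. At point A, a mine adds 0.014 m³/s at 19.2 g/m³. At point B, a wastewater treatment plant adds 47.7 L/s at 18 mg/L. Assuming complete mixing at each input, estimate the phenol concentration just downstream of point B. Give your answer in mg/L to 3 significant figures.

1.79 µg/L = 0.00179 mg/L.
After input A: C = (1.2·0.00179 + 0.014·19.2) / 1.214 = 0.2232 mg/L.
47.7 L/s = 0.0477 m³/s.
After input B: C = (1.214·0.2232 + 0.0477·18) / 1.262 = 0.8953 mg/L.

0.895 mg/L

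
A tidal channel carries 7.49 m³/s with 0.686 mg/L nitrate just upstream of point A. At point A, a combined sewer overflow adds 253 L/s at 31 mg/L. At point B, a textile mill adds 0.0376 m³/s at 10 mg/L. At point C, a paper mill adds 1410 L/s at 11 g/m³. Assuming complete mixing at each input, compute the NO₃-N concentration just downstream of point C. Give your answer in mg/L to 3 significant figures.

253 L/s = 0.253 m³/s.
After input A: C = (7.49·0.686 + 0.253·31) / 7.743 = 1.677 mg/L.
After input B: C = (7.743·1.677 + 0.0376·10) / 7.781 = 1.717 mg/L.
1410 L/s = 1.41 m³/s.
After input C: C = (7.781·1.717 + 1.41·11) / 9.191 = 3.141 mg/L.

3.14 mg/L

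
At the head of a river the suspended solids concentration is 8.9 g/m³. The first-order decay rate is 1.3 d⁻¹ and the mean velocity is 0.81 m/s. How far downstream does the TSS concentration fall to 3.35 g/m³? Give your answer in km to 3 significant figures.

52.6 km

From C = C₀·e^(−kt), t = ln(C₀/C)/k = ln(8.9/3.35)/1.3 = 0.9771/1.3 = 0.7516 d.
Distance = v·t = 0.81 m/s × 6.494e+04 s = 5.26e+04 m = 52.6 km.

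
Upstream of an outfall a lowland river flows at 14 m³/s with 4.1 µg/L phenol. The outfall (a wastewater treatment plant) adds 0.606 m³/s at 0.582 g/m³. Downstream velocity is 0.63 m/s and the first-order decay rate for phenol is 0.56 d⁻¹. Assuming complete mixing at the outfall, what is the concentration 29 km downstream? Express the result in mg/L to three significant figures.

0.0208 mg/L

4.1 µg/L = 0.0041 mg/L.
After complete mixing, C₀ = (0.606·0.582 + 14·0.0041) / 14.61 = 0.02808 mg/L.
Travel time t = 2.9e+04 m / 0.63 m/s = 4.603e+04 s = 0.5328 d.
C = 0.02808·exp(−0.56·0.5328) = 0.02808·0.742 = 0.02083 mg/L.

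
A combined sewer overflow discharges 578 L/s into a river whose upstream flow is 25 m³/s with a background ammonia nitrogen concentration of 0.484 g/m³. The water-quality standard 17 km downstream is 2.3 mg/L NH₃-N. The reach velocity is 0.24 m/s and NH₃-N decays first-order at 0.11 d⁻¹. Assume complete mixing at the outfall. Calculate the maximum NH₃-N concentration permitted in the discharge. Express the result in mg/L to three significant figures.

578 L/s = 0.578 m³/s.
Travel time to the compliance point: t = 1.7e+04/0.24 = 7.083e+04 s = 0.8198 d; decay factor exp(−0.11·0.8198) = 0.9138.
So the concentration just after mixing may be at most 2.3/0.9138 = 2.517 mg/L.
Mass balance: 2.517·25.58 = 0.578·Cₑ + 25·0.484.
Cₑ = (64.38 − 12.1) / 0.578 = 90.45 mg/L.

90.5 mg/L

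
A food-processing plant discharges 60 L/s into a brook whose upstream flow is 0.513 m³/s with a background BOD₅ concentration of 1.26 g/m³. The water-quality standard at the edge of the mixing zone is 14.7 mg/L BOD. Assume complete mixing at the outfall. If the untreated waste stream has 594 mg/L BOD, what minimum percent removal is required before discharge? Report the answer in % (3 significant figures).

78.2 %

60 L/s = 0.06 m³/s.
Mass balance: 14.7·0.573 = 0.06·Cₑ + 0.513·1.26.
Cₑ = (8.423 − 0.6464) / 0.06 = 129.6 mg/L.
Required removal = 1 − 129.6/594 = 78.18 %.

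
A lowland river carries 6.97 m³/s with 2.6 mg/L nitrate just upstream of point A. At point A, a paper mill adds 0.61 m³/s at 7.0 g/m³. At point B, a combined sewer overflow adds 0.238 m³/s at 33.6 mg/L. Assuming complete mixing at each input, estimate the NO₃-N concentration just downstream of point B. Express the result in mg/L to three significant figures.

After input A: C = (6.97·2.6 + 0.61·7) / 7.58 = 2.954 mg/L.
After input B: C = (7.58·2.954 + 0.238·33.6) / 7.818 = 3.887 mg/L.

3.89 mg/L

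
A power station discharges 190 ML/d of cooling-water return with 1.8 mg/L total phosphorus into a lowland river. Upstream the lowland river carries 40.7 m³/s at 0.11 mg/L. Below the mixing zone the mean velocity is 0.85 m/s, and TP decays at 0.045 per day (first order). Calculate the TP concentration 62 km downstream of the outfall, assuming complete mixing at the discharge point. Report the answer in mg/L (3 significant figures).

0.189 mg/L

190 ML/d = 2.199 m³/s.
After complete mixing, C₀ = (2.199·1.8 + 40.7·0.11) / 42.9 = 0.1966 mg/L.
Travel time t = 6.2e+04 m / 0.85 m/s = 7.294e+04 s = 0.8442 d.
C = 0.1966·exp(−0.045·0.8442) = 0.1966·0.9627 = 0.1893 mg/L.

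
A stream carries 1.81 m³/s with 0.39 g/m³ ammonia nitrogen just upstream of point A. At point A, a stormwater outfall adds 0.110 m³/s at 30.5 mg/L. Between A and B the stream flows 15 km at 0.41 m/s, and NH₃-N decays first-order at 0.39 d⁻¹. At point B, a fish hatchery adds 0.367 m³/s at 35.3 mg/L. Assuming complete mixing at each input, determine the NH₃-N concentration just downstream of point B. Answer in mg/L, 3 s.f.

After input A: C = (1.81·0.39 + 0.11·30.5) / 1.92 = 2.115 mg/L.
Over the 15 km reach to input B (t = 3.659e+04 s = 0.4234 d), decay gives C = 2.115·exp(−0.39·0.4234) = 1.793 mg/L.
After input B: C = (1.92·1.793 + 0.367·35.3) / 2.287 = 7.17 mg/L.

7.17 mg/L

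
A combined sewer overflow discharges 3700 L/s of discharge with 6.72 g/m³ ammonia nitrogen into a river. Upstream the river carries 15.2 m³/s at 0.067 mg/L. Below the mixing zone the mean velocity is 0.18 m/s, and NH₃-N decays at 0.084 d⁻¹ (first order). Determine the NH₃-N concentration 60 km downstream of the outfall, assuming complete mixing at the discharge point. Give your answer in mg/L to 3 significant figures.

3700 L/s = 3.7 m³/s.
After complete mixing, C₀ = (3.7·6.72 + 15.2·0.067) / 18.9 = 1.369 mg/L.
Travel time t = 6e+04 m / 0.18 m/s = 3.333e+05 s = 3.858 d.
C = 1.369·exp(−0.084·3.858) = 1.369·0.7232 = 0.9904 mg/L.

0.990 mg/L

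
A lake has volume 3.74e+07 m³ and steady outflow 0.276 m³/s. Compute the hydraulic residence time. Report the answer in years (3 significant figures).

Q = 0.276 m³/s × 3.156e+07 s/yr = 8.71e+06 m³/yr.
Hydraulic residence time τ = V/Q = 3.74e+07/8.71e+06 = 4.294 yr.

4.29 yr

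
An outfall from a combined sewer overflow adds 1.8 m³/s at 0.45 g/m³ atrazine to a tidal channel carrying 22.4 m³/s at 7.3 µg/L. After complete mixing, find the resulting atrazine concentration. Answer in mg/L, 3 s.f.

7.3 µg/L = 0.0073 mg/L.
Conservation of mass across the mixing zone: C = (1.8·0.45 + 22.4·0.0073) / (1.8 + 22.4) = 0.9735/24.2 = 0.04023 mg/L.

0.0402 mg/L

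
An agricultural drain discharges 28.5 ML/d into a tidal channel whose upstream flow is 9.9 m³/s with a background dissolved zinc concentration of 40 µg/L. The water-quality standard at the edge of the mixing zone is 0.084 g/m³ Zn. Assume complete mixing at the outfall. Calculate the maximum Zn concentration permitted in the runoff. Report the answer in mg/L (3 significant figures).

1.40 mg/L

28.5 ML/d = 0.3299 m³/s.
40 µg/L = 0.04 mg/L.
Mass balance: 0.084·10.23 = 0.3299·Cₑ + 9.9·0.04.
Cₑ = (0.8593 − 0.396) / 0.3299 = 1.405 mg/L.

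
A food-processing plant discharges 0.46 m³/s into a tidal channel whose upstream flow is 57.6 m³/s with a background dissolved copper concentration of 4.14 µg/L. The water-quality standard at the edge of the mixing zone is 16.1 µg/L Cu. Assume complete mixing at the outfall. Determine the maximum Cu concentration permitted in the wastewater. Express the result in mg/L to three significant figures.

4.14 µg/L = 0.00414 mg/L.
16.1 µg/L = 0.0161 mg/L.
Mass balance: 0.0161·58.06 = 0.46·Cₑ + 57.6·0.00414.
Cₑ = (0.9348 − 0.2385) / 0.46 = 1.514 mg/L.

1.51 mg/L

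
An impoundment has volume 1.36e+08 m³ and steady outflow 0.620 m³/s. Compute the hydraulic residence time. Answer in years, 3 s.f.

Q = 0.620 m³/s × 3.156e+07 s/yr = 1.957e+07 m³/yr.
Hydraulic residence time τ = V/Q = 1.36e+08/1.957e+07 = 6.951 yr.

6.95 yr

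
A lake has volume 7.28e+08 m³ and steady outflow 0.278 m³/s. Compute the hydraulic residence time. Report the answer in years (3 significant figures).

Q = 0.278 m³/s × 3.156e+07 s/yr = 8.773e+06 m³/yr.
Hydraulic residence time τ = V/Q = 7.28e+08/8.773e+06 = 82.98 yr.

83.0 yr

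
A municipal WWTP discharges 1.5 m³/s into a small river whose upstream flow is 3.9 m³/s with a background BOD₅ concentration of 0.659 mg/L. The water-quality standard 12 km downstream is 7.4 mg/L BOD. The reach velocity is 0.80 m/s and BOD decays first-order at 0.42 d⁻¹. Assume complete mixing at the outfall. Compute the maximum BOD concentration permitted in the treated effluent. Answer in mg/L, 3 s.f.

Travel time to the compliance point: t = 1.2e+04/0.80 = 1.5e+04 s = 0.1736 d; decay factor exp(−0.42·0.1736) = 0.9297.
So the concentration just after mixing may be at most 7.4/0.9297 = 7.96 mg/L.
Mass balance: 7.96·5.4 = 1.5·Cₑ + 3.9·0.659.
Cₑ = (42.98 − 2.57) / 1.5 = 26.94 mg/L.

26.9 mg/L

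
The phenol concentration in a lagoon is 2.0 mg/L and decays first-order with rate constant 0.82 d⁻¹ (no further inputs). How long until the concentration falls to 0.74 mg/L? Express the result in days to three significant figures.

t = ln(C₀/C)/k = ln(2.0/0.74)/0.82 = 0.9943/0.82 = 1.213 d.

1.21 d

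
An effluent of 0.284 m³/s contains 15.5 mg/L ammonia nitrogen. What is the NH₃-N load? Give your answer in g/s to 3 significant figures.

4.40 g/s

Mass flux = Q·C = 0.284 m³/s × 15.5 g/m³ = 4.402 g/s.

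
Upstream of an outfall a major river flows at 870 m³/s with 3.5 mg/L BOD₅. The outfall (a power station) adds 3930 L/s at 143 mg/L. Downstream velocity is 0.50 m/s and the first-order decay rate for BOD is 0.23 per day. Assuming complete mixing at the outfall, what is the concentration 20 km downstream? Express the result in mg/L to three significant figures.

3.71 mg/L

3930 L/s = 3.93 m³/s.
After complete mixing, C₀ = (3.93·143 + 870·3.5) / 873.9 = 4.127 mg/L.
Travel time t = 2e+04 m / 0.50 m/s = 4e+04 s = 0.463 d.
C = 4.127·exp(−0.23·0.463) = 4.127·0.899 = 3.71 mg/L.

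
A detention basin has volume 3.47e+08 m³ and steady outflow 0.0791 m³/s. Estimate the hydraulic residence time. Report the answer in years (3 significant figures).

Q = 0.0791 m³/s × 3.156e+07 s/yr = 2.496e+06 m³/yr.
Hydraulic residence time τ = V/Q = 3.47e+08/2.496e+06 = 139 yr.

139 yr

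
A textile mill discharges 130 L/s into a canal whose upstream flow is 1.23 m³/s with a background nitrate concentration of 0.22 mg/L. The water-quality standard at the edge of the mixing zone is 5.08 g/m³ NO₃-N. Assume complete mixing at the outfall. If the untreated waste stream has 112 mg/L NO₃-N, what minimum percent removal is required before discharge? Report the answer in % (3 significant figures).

54.4 %

130 L/s = 0.13 m³/s.
Mass balance: 5.08·1.36 = 0.13·Cₑ + 1.23·0.22.
Cₑ = (6.909 − 0.2706) / 0.13 = 51.06 mg/L.
Required removal = 1 − 51.06/112 = 54.41 %.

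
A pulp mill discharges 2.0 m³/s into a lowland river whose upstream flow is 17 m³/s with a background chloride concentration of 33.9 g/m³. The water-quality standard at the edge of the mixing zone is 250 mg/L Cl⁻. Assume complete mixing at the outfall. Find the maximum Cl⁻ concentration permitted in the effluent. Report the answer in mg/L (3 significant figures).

Mass balance: 250·19 = 2·Cₑ + 17·33.9.
Cₑ = (4750 − 576.3) / 2 = 2087 mg/L.

2090 mg/L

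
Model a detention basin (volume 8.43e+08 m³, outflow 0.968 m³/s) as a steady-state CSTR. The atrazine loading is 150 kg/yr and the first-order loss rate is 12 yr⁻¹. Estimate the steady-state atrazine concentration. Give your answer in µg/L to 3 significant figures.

Outflow Q = 0.968 m³/s × 3.156e+07 s/yr = 3.055e+07 m³/yr.
Steady-state CSTR mass balance: W = Q·C + k·V·C, so C = W/(Q + kV).
Q + kV = 3.055e+07 + 12·8.43e+08 = 1.015e+10 m³/yr.
C = 150/1.015e+10 = 1.478e-08 kg/m³ = 1.478e-05 mg/L = 0.01478 µg/L.

0.0148 µg/L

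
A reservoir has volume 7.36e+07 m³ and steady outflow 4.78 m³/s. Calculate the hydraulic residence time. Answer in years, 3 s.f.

Q = 4.78 m³/s × 3.156e+07 s/yr = 1.508e+08 m³/yr.
Hydraulic residence time τ = V/Q = 7.36e+07/1.508e+08 = 0.4879 yr.

0.488 yr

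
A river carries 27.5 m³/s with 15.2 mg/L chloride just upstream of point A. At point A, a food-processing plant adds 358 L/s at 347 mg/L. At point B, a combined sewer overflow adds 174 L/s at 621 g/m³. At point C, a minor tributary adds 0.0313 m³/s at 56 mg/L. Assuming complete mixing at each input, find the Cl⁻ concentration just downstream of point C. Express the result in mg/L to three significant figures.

358 L/s = 0.358 m³/s.
After input A: C = (27.5·15.2 + 0.358·347) / 27.86 = 19.46 mg/L.
174 L/s = 0.174 m³/s.
After input B: C = (27.86·19.46 + 0.174·621) / 28.03 = 23.2 mg/L.
After input C: C = (28.03·23.2 + 0.0313·56) / 28.06 = 23.23 mg/L.

23.2 mg/L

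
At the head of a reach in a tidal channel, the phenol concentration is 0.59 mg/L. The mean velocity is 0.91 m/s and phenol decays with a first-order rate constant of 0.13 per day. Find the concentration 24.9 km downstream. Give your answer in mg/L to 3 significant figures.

Travel time t = 24.9 km / 0.91 m/s = 2.49e+04/0.91 = 2.736e+04 s = 0.3167 d.
First-order decay: C = 0.59·exp(−0.13·0.3167) = 0.59·0.9597 = 0.5662 mg/L.

0.566 mg/L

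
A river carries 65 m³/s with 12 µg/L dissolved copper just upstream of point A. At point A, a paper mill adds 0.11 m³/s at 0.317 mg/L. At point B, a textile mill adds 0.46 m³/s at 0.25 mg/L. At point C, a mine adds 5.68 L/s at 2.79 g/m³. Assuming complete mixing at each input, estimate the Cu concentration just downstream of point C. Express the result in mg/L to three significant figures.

0.0144 mg/L

12 µg/L = 0.012 mg/L.
After input A: C = (65·0.012 + 0.11·0.317) / 65.11 = 0.01252 mg/L.
After input B: C = (65.11·0.01252 + 0.46·0.25) / 65.57 = 0.01418 mg/L.
5.68 L/s = 0.00568 m³/s.
After input C: C = (65.57·0.01418 + 0.00568·2.79) / 65.58 = 0.01442 mg/L.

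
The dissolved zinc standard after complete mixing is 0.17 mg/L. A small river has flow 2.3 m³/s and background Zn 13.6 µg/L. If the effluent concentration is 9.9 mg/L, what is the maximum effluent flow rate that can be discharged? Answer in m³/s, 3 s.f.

0.0370 m³/s

13.6 µg/L = 0.0136 mg/L.
Mass balance at complete mixing: C_std·(Q_w + Q_r) = Q_w·C_e + Q_r·C_b.
Rearranging, Q_w = Q_r·(C_std − C_b)/(C_e − C_std) = 2.3·(0.17 − 0.0136) / (9.9 − 0.17) = 0.03697 m³/s.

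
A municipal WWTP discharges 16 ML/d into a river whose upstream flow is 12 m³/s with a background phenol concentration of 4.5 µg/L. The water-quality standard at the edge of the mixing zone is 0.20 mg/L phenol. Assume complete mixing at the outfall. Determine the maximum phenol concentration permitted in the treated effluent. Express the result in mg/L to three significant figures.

12.9 mg/L

16 ML/d = 0.1852 m³/s.
4.5 µg/L = 0.0045 mg/L.
Mass balance: 0.2·12.19 = 0.1852·Cₑ + 12·0.0045.
Cₑ = (2.437 − 0.054) / 0.1852 = 12.87 mg/L.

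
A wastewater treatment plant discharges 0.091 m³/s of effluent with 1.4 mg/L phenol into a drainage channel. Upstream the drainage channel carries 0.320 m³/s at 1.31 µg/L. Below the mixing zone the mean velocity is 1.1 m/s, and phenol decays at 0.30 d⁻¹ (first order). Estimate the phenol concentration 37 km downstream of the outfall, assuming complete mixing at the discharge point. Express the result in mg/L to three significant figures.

0.277 mg/L

1.31 µg/L = 0.00131 mg/L.
After complete mixing, C₀ = (0.091·1.4 + 0.32·0.00131) / 0.411 = 0.311 mg/L.
Travel time t = 3.7e+04 m / 1.1 m/s = 3.364e+04 s = 0.3893 d.
C = 0.311·exp(−0.30·0.3893) = 0.311·0.8898 = 0.2767 mg/L.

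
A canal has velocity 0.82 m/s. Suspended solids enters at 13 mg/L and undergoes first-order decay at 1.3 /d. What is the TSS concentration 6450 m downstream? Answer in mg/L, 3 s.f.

Travel time t = 6450 m / 0.82 m/s = 6450/0.82 = 7866 s = 0.09104 d.
First-order decay: C = 13·exp(−1.3·0.09104) = 13·0.8884 = 11.55 mg/L.

11.5 mg/L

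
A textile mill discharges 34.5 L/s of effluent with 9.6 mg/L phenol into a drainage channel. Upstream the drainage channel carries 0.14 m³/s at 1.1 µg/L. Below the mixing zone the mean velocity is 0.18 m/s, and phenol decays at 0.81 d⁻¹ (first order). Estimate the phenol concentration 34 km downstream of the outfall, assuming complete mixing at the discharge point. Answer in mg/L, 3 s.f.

34.5 L/s = 0.0345 m³/s.
1.1 µg/L = 0.0011 mg/L.
After complete mixing, C₀ = (0.0345·9.6 + 0.14·0.0011) / 0.1745 = 1.899 mg/L.
Travel time t = 3.4e+04 m / 0.18 m/s = 1.889e+05 s = 2.186 d.
C = 1.899·exp(−0.81·2.186) = 1.899·0.1702 = 0.3232 mg/L.

0.323 mg/L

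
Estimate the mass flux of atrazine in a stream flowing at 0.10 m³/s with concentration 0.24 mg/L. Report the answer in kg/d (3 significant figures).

Mass flux = Q·C = 0.1 m³/s × 0.24 g/m³ = 0.024 g/s.
= 0.024 g/s × 86.4 = 2.074 kg/d.

2.07 kg/d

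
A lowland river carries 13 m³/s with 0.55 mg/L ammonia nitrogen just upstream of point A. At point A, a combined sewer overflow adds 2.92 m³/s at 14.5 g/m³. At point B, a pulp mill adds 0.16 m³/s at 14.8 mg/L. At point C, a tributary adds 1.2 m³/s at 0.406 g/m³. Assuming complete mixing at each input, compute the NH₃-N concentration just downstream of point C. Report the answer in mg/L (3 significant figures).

3.03 mg/L

After input A: C = (13·0.55 + 2.92·14.5) / 15.92 = 3.109 mg/L.
After input B: C = (15.92·3.109 + 0.16·14.8) / 16.08 = 3.225 mg/L.
After input C: C = (16.08·3.225 + 1.2·0.406) / 17.28 = 3.029 mg/L.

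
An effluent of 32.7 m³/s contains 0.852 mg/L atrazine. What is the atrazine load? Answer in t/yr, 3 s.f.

879 t/yr

Mass flux = Q·C = 32.7 m³/s × 0.852 g/m³ = 27.86 g/s.
= 27.86 g/s × 31.56 = 879.2 t/yr.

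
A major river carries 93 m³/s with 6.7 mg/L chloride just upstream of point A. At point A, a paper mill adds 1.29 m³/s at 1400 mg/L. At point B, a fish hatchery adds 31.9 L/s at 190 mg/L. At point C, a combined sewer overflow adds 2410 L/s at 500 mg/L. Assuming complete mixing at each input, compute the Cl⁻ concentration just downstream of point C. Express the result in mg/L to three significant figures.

37.6 mg/L

After input A: C = (93·6.7 + 1.29·1400) / 94.29 = 25.76 mg/L.
31.9 L/s = 0.0319 m³/s.
After input B: C = (94.29·25.76 + 0.0319·190) / 94.32 = 25.82 mg/L.
2410 L/s = 2.41 m³/s.
After input C: C = (94.32·25.82 + 2.41·500) / 96.73 = 37.63 mg/L.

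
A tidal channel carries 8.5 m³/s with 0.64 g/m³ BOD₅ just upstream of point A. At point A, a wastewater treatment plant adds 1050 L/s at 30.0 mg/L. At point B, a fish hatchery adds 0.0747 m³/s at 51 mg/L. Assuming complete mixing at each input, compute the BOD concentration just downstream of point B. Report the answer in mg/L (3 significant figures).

4.23 mg/L

1050 L/s = 1.05 m³/s.
After input A: C = (8.5·0.64 + 1.05·30) / 9.55 = 3.868 mg/L.
After input B: C = (9.55·3.868 + 0.0747·51) / 9.625 = 4.234 mg/L.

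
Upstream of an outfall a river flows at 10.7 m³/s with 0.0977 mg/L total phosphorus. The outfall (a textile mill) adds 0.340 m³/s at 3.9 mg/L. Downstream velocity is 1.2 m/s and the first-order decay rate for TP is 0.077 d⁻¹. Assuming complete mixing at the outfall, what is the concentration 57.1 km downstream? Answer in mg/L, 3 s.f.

After complete mixing, C₀ = (0.34·3.9 + 10.7·0.0977) / 11.04 = 0.2148 mg/L.
Travel time t = 5.71e+04 m / 1.2 m/s = 4.758e+04 s = 0.5507 d.
C = 0.2148·exp(−0.077·0.5507) = 0.2148·0.9585 = 0.2059 mg/L.

0.206 mg/L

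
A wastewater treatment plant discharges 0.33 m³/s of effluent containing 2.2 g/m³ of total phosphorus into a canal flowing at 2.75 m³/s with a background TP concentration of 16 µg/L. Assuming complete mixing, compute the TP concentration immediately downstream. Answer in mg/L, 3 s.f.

16 µg/L = 0.016 mg/L.
By mass balance at complete mixing, C = (0.33·2.2 + 2.75·0.016) / (0.33 + 2.75) = 0.77/3.08 = 0.25 mg/L.

0.250 mg/L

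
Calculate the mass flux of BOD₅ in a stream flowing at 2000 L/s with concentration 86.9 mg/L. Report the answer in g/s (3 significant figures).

174 g/s

2000 L/s = 2 m³/s.
Mass flux = Q·C = 2 m³/s × 86.9 g/m³ = 173.8 g/s.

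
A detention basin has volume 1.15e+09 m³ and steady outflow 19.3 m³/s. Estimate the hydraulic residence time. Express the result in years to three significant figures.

Q = 19.3 m³/s × 3.156e+07 s/yr = 6.091e+08 m³/yr.
Hydraulic residence time τ = V/Q = 1.15e+09/6.091e+08 = 1.888 yr.

1.89 yr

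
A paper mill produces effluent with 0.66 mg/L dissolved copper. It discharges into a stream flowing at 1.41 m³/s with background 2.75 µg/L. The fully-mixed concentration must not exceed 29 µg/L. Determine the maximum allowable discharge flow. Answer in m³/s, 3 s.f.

0.0587 m³/s

2.75 µg/L = 0.00275 mg/L.
29 µg/L = 0.029 mg/L.
Mass balance at complete mixing: C_std·(Q_w + Q_r) = Q_w·C_e + Q_r·C_b.
Rearranging, Q_w = Q_r·(C_std − C_b)/(C_e − C_std) = 1.41·(0.029 − 0.00275) / (0.66 − 0.029) = 0.05866 m³/s.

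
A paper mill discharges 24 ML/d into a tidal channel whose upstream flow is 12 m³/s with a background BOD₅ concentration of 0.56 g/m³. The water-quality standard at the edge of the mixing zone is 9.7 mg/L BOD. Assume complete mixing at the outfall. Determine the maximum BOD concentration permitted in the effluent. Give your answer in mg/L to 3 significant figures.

24 ML/d = 0.2778 m³/s.
Mass balance: 9.7·12.28 = 0.2778·Cₑ + 12·0.56.
Cₑ = (119.1 − 6.72) / 0.2778 = 404.5 mg/L.

405 mg/L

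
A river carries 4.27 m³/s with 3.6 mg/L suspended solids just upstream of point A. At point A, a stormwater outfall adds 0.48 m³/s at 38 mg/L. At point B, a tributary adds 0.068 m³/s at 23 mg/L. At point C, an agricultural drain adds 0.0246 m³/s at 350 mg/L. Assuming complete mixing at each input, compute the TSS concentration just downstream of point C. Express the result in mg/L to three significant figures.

After input A: C = (4.27·3.6 + 0.48·38) / 4.75 = 7.076 mg/L.
After input B: C = (4.75·7.076 + 0.068·23) / 4.818 = 7.301 mg/L.
After input C: C = (4.818·7.301 + 0.0246·350) / 4.843 = 9.042 mg/L.

9.04 mg/L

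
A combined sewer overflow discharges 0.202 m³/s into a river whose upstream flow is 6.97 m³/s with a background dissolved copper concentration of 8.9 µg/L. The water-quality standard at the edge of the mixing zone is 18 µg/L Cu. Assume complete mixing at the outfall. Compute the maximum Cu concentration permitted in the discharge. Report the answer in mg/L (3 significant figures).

0.332 mg/L

8.9 µg/L = 0.0089 mg/L.
18 µg/L = 0.018 mg/L.
Mass balance: 0.018·7.172 = 0.202·Cₑ + 6.97·0.0089.
Cₑ = (0.1291 − 0.06203) / 0.202 = 0.332 mg/L.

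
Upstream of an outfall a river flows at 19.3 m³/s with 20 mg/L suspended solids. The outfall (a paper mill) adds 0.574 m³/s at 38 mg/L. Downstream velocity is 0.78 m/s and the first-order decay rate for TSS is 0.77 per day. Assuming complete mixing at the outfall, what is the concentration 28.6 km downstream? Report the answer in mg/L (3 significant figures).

After complete mixing, C₀ = (0.574·38 + 19.3·20) / 19.87 = 20.52 mg/L.
Travel time t = 2.86e+04 m / 0.78 m/s = 3.667e+04 s = 0.4244 d.
C = 20.52·exp(−0.77·0.4244) = 20.52·0.7212 = 14.8 mg/L.

14.8 mg/L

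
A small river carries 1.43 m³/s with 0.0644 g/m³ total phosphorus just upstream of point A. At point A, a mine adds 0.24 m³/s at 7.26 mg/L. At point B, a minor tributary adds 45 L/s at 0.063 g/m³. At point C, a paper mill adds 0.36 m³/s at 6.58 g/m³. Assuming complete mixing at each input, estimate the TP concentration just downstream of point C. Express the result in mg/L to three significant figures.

2.03 mg/L

After input A: C = (1.43·0.0644 + 0.24·7.26) / 1.67 = 1.098 mg/L.
45 L/s = 0.045 m³/s.
After input B: C = (1.67·1.098 + 0.045·0.063) / 1.715 = 1.071 mg/L.
After input C: C = (1.715·1.071 + 0.36·6.58) / 2.075 = 2.027 mg/L.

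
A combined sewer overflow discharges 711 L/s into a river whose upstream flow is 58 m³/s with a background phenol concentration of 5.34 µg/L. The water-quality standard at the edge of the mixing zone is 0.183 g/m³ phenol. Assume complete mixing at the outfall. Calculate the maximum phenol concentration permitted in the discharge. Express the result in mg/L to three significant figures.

711 L/s = 0.711 m³/s.
5.34 µg/L = 0.00534 mg/L.
Mass balance: 0.183·58.71 = 0.711·Cₑ + 58·0.00534.
Cₑ = (10.74 − 0.3097) / 0.711 = 14.68 mg/L.

14.7 mg/L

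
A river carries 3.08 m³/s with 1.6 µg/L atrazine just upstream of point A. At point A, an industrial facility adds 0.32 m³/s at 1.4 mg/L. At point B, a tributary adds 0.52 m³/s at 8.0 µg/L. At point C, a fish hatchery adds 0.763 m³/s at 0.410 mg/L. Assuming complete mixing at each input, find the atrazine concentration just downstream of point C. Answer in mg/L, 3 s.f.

0.164 mg/L

1.6 µg/L = 0.0016 mg/L.
After input A: C = (3.08·0.0016 + 0.32·1.4) / 3.4 = 0.1332 mg/L.
8.0 µg/L = 0.008 mg/L.
After input B: C = (3.4·0.1332 + 0.52·0.008) / 3.92 = 0.1166 mg/L.
After input C: C = (3.92·0.1166 + 0.763·0.41) / 4.683 = 0.1644 mg/L.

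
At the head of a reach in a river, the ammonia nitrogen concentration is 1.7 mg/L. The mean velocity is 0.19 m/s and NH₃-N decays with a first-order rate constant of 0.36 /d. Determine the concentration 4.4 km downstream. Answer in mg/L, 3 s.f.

1.54 mg/L

Travel time t = 4.4 km / 0.19 m/s = 4400/0.19 = 2.316e+04 s = 0.268 d.
First-order decay: C = 1.7·exp(−0.36·0.268) = 1.7·0.908 = 1.544 mg/L.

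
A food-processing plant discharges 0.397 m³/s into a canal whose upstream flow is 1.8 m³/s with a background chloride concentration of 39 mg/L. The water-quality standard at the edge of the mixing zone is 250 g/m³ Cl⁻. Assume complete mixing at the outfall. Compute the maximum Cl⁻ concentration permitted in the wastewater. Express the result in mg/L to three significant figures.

Mass balance: 250·2.197 = 0.397·Cₑ + 1.8·39.
Cₑ = (549.2 − 70.2) / 0.397 = 1207 mg/L.

1210 mg/L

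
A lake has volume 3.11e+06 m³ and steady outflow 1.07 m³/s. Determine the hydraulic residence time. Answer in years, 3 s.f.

Q = 1.07 m³/s × 3.156e+07 s/yr = 3.377e+07 m³/yr.
Hydraulic residence time τ = V/Q = 3.11e+06/3.377e+07 = 0.0921 yr.

0.0921 yr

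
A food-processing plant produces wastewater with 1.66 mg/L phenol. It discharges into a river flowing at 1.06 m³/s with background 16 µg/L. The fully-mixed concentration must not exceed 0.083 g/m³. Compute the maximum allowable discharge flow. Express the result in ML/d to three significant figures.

16 µg/L = 0.016 mg/L.
Mass balance at complete mixing: C_std·(Q_w + Q_r) = Q_w·C_e + Q_r·C_b.
Rearranging, Q_w = Q_r·(C_std − C_b)/(C_e − C_std) = 1.06·(0.083 − 0.016) / (1.66 − 0.083) = 0.04503 m³/s.
= 3.891 ML/d.

3.89 ML/d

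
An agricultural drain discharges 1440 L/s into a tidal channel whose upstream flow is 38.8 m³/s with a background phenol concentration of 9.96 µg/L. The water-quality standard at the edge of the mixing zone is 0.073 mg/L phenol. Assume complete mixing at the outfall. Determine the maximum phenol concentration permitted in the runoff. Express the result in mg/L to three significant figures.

1440 L/s = 1.44 m³/s.
9.96 µg/L = 0.00996 mg/L.
Mass balance: 0.073·40.24 = 1.44·Cₑ + 38.8·0.00996.
Cₑ = (2.938 − 0.3864) / 1.44 = 1.772 mg/L.

1.77 mg/L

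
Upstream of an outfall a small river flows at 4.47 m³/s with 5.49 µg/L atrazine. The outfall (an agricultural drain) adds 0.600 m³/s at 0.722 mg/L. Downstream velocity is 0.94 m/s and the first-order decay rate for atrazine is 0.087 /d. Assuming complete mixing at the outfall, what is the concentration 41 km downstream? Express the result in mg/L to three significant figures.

5.49 µg/L = 0.00549 mg/L.
After complete mixing, C₀ = (0.6·0.722 + 4.47·0.00549) / 5.07 = 0.09028 mg/L.
Travel time t = 4.1e+04 m / 0.94 m/s = 4.362e+04 s = 0.5048 d.
C = 0.09028·exp(−0.087·0.5048) = 0.09028·0.957 = 0.0864 mg/L.

0.0864 mg/L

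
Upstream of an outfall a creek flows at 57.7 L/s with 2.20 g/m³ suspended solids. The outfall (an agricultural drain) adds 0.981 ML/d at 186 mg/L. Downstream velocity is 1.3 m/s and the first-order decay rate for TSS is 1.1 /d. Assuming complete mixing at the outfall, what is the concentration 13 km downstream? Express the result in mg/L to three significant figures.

0.981 ML/d = 0.01135 m³/s.
57.7 L/s = 0.0577 m³/s.
After complete mixing, C₀ = (0.01135·186 + 0.0577·2.2) / 0.06905 = 32.42 mg/L.
Travel time t = 1.3e+04 m / 1.3 m/s = 1e+04 s = 0.1157 d.
C = 32.42·exp(−1.1·0.1157) = 32.42·0.8805 = 28.55 mg/L.

28.5 mg/L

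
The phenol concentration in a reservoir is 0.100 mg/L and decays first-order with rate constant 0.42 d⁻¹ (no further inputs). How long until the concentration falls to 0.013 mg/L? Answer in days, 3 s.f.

t = ln(C₀/C)/k = ln(0.100/0.013)/0.42 = 2.04/0.42 = 4.858 d.

4.86 d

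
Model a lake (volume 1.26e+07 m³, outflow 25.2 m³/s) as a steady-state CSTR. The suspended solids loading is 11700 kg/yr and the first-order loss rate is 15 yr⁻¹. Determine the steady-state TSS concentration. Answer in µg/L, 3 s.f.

Outflow Q = 25.2 m³/s × 3.156e+07 s/yr = 7.953e+08 m³/yr.
Steady-state CSTR mass balance: W = Q·C + k·V·C, so C = W/(Q + kV).
Q + kV = 7.953e+08 + 15·1.26e+07 = 9.843e+08 m³/yr.
C = 11700/9.843e+08 = 1.189e-05 kg/m³ = 0.01189 mg/L = 11.89 µg/L.

11.9 µg/L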